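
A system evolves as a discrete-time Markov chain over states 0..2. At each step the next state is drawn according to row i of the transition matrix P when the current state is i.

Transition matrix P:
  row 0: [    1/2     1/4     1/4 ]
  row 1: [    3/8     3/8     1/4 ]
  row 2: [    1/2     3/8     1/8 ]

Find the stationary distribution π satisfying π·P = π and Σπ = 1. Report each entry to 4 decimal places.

π = [0.4603, 0.3175, 0.2222]

Balance equations π_j = Σ_i π_i·P[i][j]:
  π_0 = 1/2·π_0 + 3/8·π_1 + 1/2·π_2
  π_1 = 1/4·π_0 + 3/8·π_1 + 3/8·π_2
  normalize: π_0 + π_1 + π_2 = 1
Solving the linear system gives exactly π = [29/63, 20/63, 2/9].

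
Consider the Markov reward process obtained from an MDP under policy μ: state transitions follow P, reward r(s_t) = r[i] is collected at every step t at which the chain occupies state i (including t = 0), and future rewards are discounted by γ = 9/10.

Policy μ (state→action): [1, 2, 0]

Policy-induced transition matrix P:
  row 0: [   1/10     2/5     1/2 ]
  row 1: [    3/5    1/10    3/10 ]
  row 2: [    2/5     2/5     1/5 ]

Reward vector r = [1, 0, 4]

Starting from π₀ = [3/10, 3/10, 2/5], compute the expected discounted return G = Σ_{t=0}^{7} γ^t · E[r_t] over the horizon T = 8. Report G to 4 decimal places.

G = 9.8624

t=0: π = [0.3000, 0.3000, 0.4000], E[r] = 1.9000, γ^t·E[r] = 1.900000, running G = 1.900000
t=1: π = [0.3700, 0.3100, 0.3200], E[r] = 1.6500, γ^t·E[r] = 1.485000, running G = 3.385000
t=2: π = [0.3510, 0.3070, 0.3420], E[r] = 1.7190, γ^t·E[r] = 1.392390, running G = 4.777390
t=3: π = [0.3561, 0.3079, 0.3360], E[r] = 1.7001, γ^t·E[r] = 1.239373, running G = 6.016763
t=4: π = [0.3548, 0.3076, 0.3376], E[r] = 1.7052, γ^t·E[r] = 1.118801, running G = 7.135564
t=5: π = [0.3551, 0.3077, 0.3372], E[r] = 1.7039, γ^t·E[r] = 1.006108, running G = 8.141672
t=6: π = [0.3550, 0.3077, 0.3373], E[r] = 1.7042, γ^t·E[r] = 0.905691, running G = 9.047364
t=7: π = [0.3550, 0.3077, 0.3373], E[r] = 1.7041, γ^t·E[r] = 0.815077, running G = 9.862440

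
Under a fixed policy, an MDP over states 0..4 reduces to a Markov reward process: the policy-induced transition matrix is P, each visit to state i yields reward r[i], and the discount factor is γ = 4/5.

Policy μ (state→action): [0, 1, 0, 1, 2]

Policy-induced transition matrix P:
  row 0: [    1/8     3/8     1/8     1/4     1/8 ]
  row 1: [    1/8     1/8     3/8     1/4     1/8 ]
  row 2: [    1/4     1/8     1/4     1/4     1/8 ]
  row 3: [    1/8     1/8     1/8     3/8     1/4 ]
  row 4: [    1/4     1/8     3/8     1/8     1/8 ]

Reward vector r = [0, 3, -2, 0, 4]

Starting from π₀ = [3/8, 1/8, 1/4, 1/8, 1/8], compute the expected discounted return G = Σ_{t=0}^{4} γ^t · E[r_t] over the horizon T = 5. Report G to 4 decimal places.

G = 2.0241

t=0: π = [0.3750, 0.1250, 0.2500, 0.1250, 0.1250], E[r] = 0.3750, γ^t·E[r] = 0.375000, running G = 0.375000
t=1: π = [0.1719, 0.2188, 0.2188, 0.2500, 0.1406], E[r] = 0.7813, γ^t·E[r] = 0.625000, running G = 1.000000
t=2: π = [0.1699, 0.1680, 0.2422, 0.2637, 0.1563], E[r] = 0.6445, γ^t·E[r] = 0.412500, running G = 1.412500
t=3: π = [0.1748, 0.1675, 0.2363, 0.2634, 0.1580], E[r] = 0.6616, γ^t·E[r] = 0.338750, running G = 1.751250
t=4: π = [0.1743, 0.1687, 0.2359, 0.2632, 0.1579], E[r] = 0.6660, γ^t·E[r] = 0.272800, running G = 2.024050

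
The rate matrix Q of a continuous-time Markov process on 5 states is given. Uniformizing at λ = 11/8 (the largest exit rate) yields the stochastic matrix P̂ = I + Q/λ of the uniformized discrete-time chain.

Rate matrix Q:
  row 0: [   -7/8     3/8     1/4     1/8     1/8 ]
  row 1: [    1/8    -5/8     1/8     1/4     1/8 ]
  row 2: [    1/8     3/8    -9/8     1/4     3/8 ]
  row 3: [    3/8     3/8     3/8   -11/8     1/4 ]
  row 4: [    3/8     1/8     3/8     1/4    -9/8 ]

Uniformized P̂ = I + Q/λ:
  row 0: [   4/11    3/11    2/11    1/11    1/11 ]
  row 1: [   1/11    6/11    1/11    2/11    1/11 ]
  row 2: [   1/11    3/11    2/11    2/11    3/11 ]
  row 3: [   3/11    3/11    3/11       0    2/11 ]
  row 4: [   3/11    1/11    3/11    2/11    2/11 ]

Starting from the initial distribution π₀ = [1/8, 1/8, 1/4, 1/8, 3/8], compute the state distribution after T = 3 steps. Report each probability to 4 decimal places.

t=0: π = [0.1250, 0.1250, 0.2500, 0.1250, 0.3750]
t=1: π = [0.2159, 0.2386, 0.2159, 0.1477, 0.1818]
t=2: π = [0.2097, 0.3048, 0.1901, 0.1353, 0.1601]
t=3: π = [0.2018, 0.3267, 0.1810, 0.1381, 0.1523]

π = [0.2018, 0.3267, 0.1810, 0.1381, 0.1523]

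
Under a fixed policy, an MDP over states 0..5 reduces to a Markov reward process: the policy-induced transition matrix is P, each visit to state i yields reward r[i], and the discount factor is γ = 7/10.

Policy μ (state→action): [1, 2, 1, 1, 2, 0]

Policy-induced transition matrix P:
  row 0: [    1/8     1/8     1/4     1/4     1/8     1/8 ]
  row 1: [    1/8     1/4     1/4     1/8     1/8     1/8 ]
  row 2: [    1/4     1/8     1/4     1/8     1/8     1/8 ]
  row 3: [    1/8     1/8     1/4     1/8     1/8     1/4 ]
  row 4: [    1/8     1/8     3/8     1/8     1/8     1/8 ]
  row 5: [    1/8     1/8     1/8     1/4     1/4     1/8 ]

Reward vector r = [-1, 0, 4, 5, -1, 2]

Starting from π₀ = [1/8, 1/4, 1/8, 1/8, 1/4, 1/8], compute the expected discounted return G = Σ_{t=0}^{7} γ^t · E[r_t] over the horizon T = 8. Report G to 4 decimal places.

G = 4.8830

t=0: π = [0.1250, 0.2500, 0.1250, 0.1250, 0.2500, 0.1250], E[r] = 1.0000, γ^t·E[r] = 1.000000, running G = 1.000000
t=1: π = [0.1406, 0.1563, 0.2656, 0.1563, 0.1406, 0.1406], E[r] = 1.8438, γ^t·E[r] = 1.290625, running G = 2.290625
t=2: π = [0.1582, 0.1445, 0.2500, 0.1602, 0.1426, 0.1445], E[r] = 1.7891, γ^t·E[r] = 0.876641, running G = 3.167266
t=3: π = [0.1563, 0.1431, 0.2498, 0.1628, 0.1431, 0.1450], E[r] = 1.8040, γ^t·E[r] = 0.618757, running G = 3.786022
t=4: π = [0.1562, 0.1429, 0.2498, 0.1627, 0.1431, 0.1454], E[r] = 1.8037, γ^t·E[r] = 0.433064, running G = 4.219086
t=5: π = [0.1562, 0.1429, 0.2497, 0.1627, 0.1432, 0.1453], E[r] = 1.8036, γ^t·E[r] = 0.303139, running G = 4.522225
t=6: π = [0.1562, 0.1429, 0.2497, 0.1627, 0.1432, 0.1453], E[r] = 1.8037, γ^t·E[r] = 0.212201, running G = 4.734426
t=7: π = [0.1562, 0.1429, 0.2497, 0.1627, 0.1432, 0.1453], E[r] = 1.8037, γ^t·E[r] = 0.148540, running G = 4.882966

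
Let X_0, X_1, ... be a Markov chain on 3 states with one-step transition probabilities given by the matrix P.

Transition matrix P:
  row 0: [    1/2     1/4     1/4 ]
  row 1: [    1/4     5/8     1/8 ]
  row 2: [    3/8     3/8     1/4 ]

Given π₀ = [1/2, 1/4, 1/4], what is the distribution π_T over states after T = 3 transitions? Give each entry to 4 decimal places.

t=0: π = [0.5000, 0.2500, 0.2500]
t=1: π = [0.4063, 0.3750, 0.2188]
t=2: π = [0.3789, 0.4180, 0.2031]
t=3: π = [0.3701, 0.4321, 0.1978]

π = [0.3701, 0.4321, 0.1978]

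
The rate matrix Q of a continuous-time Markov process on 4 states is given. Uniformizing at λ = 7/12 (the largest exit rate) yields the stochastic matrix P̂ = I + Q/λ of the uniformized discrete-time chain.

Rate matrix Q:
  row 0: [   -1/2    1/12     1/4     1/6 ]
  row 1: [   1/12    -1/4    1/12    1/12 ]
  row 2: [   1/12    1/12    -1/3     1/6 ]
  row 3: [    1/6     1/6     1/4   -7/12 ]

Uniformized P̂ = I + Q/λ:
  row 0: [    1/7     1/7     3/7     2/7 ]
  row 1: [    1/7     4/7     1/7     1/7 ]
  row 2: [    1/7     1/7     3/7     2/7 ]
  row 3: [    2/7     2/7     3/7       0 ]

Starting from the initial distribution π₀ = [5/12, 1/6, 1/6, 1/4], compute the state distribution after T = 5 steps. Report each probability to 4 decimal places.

π = [0.1700, 0.2961, 0.3445, 0.1894]

t=0: π = [0.4167, 0.1667, 0.1667, 0.2500]
t=1: π = [0.1786, 0.2500, 0.3810, 0.1905]
t=2: π = [0.1701, 0.2772, 0.3571, 0.1956]
t=3: π = [0.1708, 0.2896, 0.3494, 0.1902]
t=4: π = [0.1700, 0.2941, 0.3458, 0.1900]
t=5: π = [0.1700, 0.2961, 0.3445, 0.1894]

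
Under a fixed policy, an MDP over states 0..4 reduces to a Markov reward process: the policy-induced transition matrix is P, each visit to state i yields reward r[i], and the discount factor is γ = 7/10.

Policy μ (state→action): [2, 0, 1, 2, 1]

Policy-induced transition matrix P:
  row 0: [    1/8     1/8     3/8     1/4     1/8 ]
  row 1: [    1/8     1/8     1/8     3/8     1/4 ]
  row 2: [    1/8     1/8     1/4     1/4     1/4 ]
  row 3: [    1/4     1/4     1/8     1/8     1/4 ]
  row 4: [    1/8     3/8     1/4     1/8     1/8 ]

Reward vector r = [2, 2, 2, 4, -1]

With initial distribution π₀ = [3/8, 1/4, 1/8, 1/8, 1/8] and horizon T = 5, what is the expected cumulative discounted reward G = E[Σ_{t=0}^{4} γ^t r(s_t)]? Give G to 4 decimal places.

t=0: π = [0.3750, 0.2500, 0.1250, 0.1250, 0.1250], E[r] = 1.8750, γ^t·E[r] = 1.875000, running G = 1.875000
t=1: π = [0.1406, 0.1719, 0.2500, 0.2500, 0.1875], E[r] = 1.9375, γ^t·E[r] = 1.356250, running G = 3.231250
t=2: π = [0.1563, 0.2031, 0.2148, 0.2168, 0.2090], E[r] = 1.8066, γ^t·E[r] = 0.885254, running G = 4.116504
t=3: π = [0.1521, 0.2043, 0.2170, 0.2222, 0.2043], E[r] = 1.8313, γ^t·E[r] = 0.628135, running G = 4.744639
t=4: π = [0.1528, 0.2039, 0.2157, 0.2222, 0.2054], E[r] = 1.8281, γ^t·E[r] = 0.438933, running G = 5.183572

G = 5.1836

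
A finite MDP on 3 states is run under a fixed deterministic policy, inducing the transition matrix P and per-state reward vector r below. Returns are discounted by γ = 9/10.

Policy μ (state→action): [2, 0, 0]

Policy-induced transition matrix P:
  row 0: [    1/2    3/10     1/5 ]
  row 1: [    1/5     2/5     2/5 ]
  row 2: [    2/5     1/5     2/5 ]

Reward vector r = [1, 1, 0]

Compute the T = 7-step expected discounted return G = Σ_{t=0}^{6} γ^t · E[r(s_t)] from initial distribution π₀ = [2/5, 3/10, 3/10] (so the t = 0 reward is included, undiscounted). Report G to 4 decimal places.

t=0: π = [0.4000, 0.3000, 0.3000], E[r] = 0.7000, γ^t·E[r] = 0.700000, running G = 0.700000
t=1: π = [0.3800, 0.3000, 0.3200], E[r] = 0.6800, γ^t·E[r] = 0.612000, running G = 1.312000
t=2: π = [0.3780, 0.2980, 0.3240], E[r] = 0.6760, γ^t·E[r] = 0.547560, running G = 1.859560
t=3: π = [0.3782, 0.2974, 0.3244], E[r] = 0.6756, γ^t·E[r] = 0.492512, running G = 2.352072
t=4: π = [0.3783, 0.2973, 0.3244], E[r] = 0.6756, γ^t·E[r] = 0.443287, running G = 2.795360
t=5: π = [0.3784, 0.2973, 0.3243], E[r] = 0.6757, γ^t·E[r] = 0.398975, running G = 3.194335
t=6: π = [0.3784, 0.2973, 0.3243], E[r] = 0.6757, γ^t·E[r] = 0.359081, running G = 3.553416

G = 3.5534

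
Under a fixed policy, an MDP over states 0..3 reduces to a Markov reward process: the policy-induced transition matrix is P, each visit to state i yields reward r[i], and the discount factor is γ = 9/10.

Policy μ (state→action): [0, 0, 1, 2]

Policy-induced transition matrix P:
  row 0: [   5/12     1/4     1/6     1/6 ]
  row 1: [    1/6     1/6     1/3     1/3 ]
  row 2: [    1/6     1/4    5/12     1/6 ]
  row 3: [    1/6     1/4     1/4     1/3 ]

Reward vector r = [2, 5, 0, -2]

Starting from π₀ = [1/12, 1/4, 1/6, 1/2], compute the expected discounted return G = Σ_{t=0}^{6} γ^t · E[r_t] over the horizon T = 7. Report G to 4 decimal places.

t=0: π = [0.0833, 0.2500, 0.1667, 0.5000], E[r] = 0.4167, γ^t·E[r] = 0.416667, running G = 0.416667
t=1: π = [0.1875, 0.2292, 0.2917, 0.2917], E[r] = 0.9375, γ^t·E[r] = 0.843750, running G = 1.260417
t=2: π = [0.2135, 0.2309, 0.3021, 0.2535], E[r] = 1.0747, γ^t·E[r] = 0.870469, running G = 2.130885
t=3: π = [0.2201, 0.2308, 0.3018, 0.2474], E[r] = 1.0991, γ^t·E[r] = 0.801246, running G = 2.932132
t=4: π = [0.2217, 0.2308, 0.3012, 0.2464], E[r] = 1.1045, γ^t·E[r] = 0.724657, running G = 3.656789
t=5: π = [0.2221, 0.2308, 0.3010, 0.2462], E[r] = 1.1056, γ^t·E[r] = 0.652871, running G = 4.309660
t=6: π = [0.2222, 0.2308, 0.3009, 0.2462], E[r] = 1.1059, γ^t·E[r] = 0.587723, running G = 4.897382

G = 4.8974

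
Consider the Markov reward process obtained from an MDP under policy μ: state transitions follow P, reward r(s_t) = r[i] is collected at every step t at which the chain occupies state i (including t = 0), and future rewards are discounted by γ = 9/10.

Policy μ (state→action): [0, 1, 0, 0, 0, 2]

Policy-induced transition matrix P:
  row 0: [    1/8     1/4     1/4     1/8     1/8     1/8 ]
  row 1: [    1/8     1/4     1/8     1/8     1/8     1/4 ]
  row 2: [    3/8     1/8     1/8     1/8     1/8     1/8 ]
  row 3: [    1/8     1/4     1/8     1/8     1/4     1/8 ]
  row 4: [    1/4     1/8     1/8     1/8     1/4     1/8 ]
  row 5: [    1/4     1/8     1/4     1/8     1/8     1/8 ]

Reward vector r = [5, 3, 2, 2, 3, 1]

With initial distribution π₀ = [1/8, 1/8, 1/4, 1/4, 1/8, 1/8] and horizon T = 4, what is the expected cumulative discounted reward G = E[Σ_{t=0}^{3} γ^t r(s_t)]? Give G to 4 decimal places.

G = 9.4236

t=0: π = [0.1250, 0.1250, 0.2500, 0.2500, 0.1250, 0.1250], E[r] = 2.5000, γ^t·E[r] = 2.500000, running G = 2.500000
t=1: π = [0.2188, 0.1875, 0.1563, 0.1250, 0.1719, 0.1406], E[r] = 2.8750, γ^t·E[r] = 2.587500, running G = 5.087500
t=2: π = [0.2031, 0.1914, 0.1699, 0.1250, 0.1621, 0.1484], E[r] = 2.8145, γ^t·E[r] = 2.279707, running G = 7.367207
t=3: π = [0.2063, 0.1899, 0.1689, 0.1250, 0.1609, 0.1489], E[r] = 2.8208, γ^t·E[r] = 2.056364, running G = 9.423571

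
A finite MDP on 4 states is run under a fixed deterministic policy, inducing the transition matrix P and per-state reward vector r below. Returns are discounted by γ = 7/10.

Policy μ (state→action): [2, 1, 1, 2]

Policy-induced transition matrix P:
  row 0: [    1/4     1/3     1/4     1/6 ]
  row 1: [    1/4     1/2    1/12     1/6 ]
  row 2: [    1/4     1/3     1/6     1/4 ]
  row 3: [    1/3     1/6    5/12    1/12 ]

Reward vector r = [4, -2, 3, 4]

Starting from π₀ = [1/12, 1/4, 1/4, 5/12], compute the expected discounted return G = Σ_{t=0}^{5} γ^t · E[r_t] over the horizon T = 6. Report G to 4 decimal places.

t=0: π = [0.0833, 0.2500, 0.2500, 0.4167], E[r] = 2.2500, γ^t·E[r] = 2.250000, running G = 2.250000
t=1: π = [0.2847, 0.3056, 0.2569, 0.1528], E[r] = 1.9097, γ^t·E[r] = 1.336806, running G = 3.586806
t=2: π = [0.2627, 0.3588, 0.2031, 0.1753], E[r] = 1.6441, γ^t·E[r] = 0.805608, running G = 4.392413
t=3: π = [0.2646, 0.3639, 0.2025, 0.1690], E[r] = 1.6141, γ^t·E[r] = 0.553620, running G = 4.946033
t=4: π = [0.2641, 0.3658, 0.2006, 0.1695], E[r] = 1.6044, γ^t·E[r] = 0.385225, running G = 5.331258
t=5: π = [0.2641, 0.3661, 0.2006, 0.1693], E[r] = 1.6031, γ^t·E[r] = 0.269431, running G = 5.600689

G = 5.6007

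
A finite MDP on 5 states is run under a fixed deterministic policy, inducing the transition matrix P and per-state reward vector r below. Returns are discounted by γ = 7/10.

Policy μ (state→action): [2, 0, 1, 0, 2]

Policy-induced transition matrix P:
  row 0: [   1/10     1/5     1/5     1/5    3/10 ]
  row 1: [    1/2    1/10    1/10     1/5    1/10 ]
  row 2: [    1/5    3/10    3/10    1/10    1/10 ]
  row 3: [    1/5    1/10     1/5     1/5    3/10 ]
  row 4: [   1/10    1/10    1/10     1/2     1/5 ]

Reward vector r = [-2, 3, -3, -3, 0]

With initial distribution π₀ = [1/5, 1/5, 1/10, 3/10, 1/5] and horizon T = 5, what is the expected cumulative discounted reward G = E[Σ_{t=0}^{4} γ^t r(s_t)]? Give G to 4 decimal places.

G = -3.2061

t=0: π = [0.2000, 0.2000, 0.1000, 0.3000, 0.2000], E[r] = -1.0000, γ^t·E[r] = -1.000000, running G = -1.000000
t=1: π = [0.2200, 0.1400, 0.1700, 0.2500, 0.2200], E[r] = -1.2800, γ^t·E[r] = -0.896000, running G = -1.896000
t=2: π = [0.1980, 0.1560, 0.1810, 0.2490, 0.2160], E[r] = -1.2180, γ^t·E[r] = -0.596820, running G = -2.492820
t=3: π = [0.2054, 0.1560, 0.1809, 0.2467, 0.2110], E[r] = -1.2256, γ^t·E[r] = -0.420381, running G = -2.913201
t=4: π = [0.2052, 0.1567, 0.1814, 0.2452, 0.2115], E[r] = -1.2200, γ^t·E[r] = -0.292912, running G = -3.206113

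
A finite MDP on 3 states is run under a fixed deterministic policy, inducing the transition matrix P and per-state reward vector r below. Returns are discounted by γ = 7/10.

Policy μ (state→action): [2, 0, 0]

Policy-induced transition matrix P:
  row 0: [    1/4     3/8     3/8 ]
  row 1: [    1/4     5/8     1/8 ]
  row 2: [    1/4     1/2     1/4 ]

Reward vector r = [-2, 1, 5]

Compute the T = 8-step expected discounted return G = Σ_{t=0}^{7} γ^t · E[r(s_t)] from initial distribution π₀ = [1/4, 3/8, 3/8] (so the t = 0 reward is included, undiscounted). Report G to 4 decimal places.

t=0: π = [0.2500, 0.3750, 0.3750], E[r] = 1.7500, γ^t·E[r] = 1.750000, running G = 1.750000
t=1: π = [0.2500, 0.5156, 0.2344], E[r] = 1.1875, γ^t·E[r] = 0.831250, running G = 2.581250
t=2: π = [0.2500, 0.5332, 0.2168], E[r] = 1.1172, γ^t·E[r] = 0.547422, running G = 3.128672
t=3: π = [0.2500, 0.5354, 0.2146], E[r] = 1.1084, γ^t·E[r] = 0.380181, running G = 3.508853
t=4: π = [0.2500, 0.5357, 0.2143], E[r] = 1.1073, γ^t·E[r] = 0.265863, running G = 3.774715
t=5: π = [0.2500, 0.5357, 0.2143], E[r] = 1.1072, γ^t·E[r] = 0.186081, running G = 3.960796
t=6: π = [0.2500, 0.5357, 0.2143], E[r] = 1.1071, γ^t·E[r] = 0.130255, running G = 4.091051
t=7: π = [0.2500, 0.5357, 0.2143], E[r] = 1.1071, γ^t·E[r] = 0.091178, running G = 4.182229

G = 4.1822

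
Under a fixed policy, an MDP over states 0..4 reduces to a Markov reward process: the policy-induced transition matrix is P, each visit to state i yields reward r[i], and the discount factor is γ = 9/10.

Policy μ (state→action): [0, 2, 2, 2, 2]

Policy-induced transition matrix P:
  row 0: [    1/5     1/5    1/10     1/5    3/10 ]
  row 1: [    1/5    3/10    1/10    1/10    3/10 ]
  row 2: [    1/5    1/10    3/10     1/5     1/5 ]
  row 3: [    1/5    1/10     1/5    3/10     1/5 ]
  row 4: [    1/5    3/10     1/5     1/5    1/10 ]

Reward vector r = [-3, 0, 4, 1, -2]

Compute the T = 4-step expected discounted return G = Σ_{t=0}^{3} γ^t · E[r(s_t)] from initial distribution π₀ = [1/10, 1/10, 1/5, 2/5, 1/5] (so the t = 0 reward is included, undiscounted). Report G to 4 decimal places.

t=0: π = [0.1000, 0.1000, 0.2000, 0.4000, 0.2000], E[r] = 0.5000, γ^t·E[r] = 0.500000, running G = 0.500000
t=1: π = [0.2000, 0.1700, 0.2000, 0.2300, 0.2000], E[r] = 0.0300, γ^t·E[r] = 0.027000, running G = 0.527000
t=2: π = [0.2000, 0.1940, 0.1830, 0.2060, 0.2170], E[r] = -0.0960, γ^t·E[r] = -0.077760, running G = 0.449240
t=3: π = [0.2000, 0.2022, 0.1789, 0.2012, 0.2177], E[r] = -0.1186, γ^t·E[r] = -0.086459, running G = 0.362781

G = 0.3628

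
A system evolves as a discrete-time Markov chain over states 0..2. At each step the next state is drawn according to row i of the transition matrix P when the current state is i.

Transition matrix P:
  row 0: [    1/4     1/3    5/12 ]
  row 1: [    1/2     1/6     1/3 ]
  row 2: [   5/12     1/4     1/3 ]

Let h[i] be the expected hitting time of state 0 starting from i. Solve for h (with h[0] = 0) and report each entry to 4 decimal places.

h = [0.0000, 2.1176, 2.2941]

First-step conditioning: h[0] = 0; for i ≠ 0, h[i] = 1 + Σ_k P[i][k]·h[k].
  h[1] = 1 + 1/6·h[1] + 1/3·h[2]
  h[2] = 1 + 1/4·h[1] + 1/3·h[2]
Solving the 2×2 linear system over states ≠ 0 gives exactly h = [0, 36/17, 39/17] (h[0] = 0 is the target).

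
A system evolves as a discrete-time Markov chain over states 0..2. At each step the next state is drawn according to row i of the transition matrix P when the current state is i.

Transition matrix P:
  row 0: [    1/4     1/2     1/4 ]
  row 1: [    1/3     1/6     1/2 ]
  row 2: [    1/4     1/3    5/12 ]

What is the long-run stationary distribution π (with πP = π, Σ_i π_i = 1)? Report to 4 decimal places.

Balance equations π_j = Σ_i π_i·P[i][j]:
  π_0 = 1/4·π_0 + 1/3·π_1 + 1/4·π_2
  π_1 = 1/2·π_0 + 1/6·π_1 + 1/3·π_2
  normalize: π_0 + π_1 + π_2 = 1
Solving the linear system gives exactly π = [23/83, 27/83, 33/83].

π = [0.2771, 0.3253, 0.3976]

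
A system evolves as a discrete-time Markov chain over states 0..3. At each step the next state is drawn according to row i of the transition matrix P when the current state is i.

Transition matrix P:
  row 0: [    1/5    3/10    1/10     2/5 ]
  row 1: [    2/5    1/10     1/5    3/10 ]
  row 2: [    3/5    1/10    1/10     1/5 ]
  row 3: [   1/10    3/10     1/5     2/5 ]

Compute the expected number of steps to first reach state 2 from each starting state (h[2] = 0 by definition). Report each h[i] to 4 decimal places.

First-step conditioning: h[2] = 0; for i ≠ 2, h[i] = 1 + Σ_k P[i][k]·h[k].
  h[0] = 1 + 1/5·h[0] + 3/10·h[1] + 2/5·h[3]
  h[1] = 1 + 2/5·h[0] + 1/10·h[1] + 3/10·h[3]
  h[3] = 1 + 1/10·h[0] + 3/10·h[1] + 2/5·h[3]
Solving the 3×3 linear system over states ≠ 2 gives exactly h = [80/13, 74/13, 0, 72/13] (h[2] = 0 is the target).

h = [6.1538, 5.6923, 0.0000, 5.5385]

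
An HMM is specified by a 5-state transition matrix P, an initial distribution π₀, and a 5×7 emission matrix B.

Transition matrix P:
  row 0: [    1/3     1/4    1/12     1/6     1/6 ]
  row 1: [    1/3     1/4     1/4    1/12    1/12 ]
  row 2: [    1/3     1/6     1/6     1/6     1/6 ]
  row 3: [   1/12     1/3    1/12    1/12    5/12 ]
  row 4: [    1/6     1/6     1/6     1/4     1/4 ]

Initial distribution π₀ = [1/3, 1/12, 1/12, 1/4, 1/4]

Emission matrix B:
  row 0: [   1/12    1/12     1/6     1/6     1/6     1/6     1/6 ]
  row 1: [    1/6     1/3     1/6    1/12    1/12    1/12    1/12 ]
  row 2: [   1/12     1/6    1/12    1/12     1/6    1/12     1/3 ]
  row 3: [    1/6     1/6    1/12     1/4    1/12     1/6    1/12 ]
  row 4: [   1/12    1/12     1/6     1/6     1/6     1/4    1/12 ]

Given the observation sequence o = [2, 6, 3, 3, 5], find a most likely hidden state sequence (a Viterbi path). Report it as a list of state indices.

t=0: δ = [5.556e-02, 1.389e-02, 6.944e-03, 2.083e-02, 4.167e-02]  (obs o_0=2)
t=1: δ = [3.086e-03, 1.157e-03, 2.315e-03, 8.681e-04, 8.681e-04]  ψ = [0, 0, 4, 4, 4]  (obs o_1=6)
t=2: δ = [1.715e-04, 6.430e-05, 3.215e-05, 1.286e-04, 8.573e-05]  ψ = [0, 0, 2, 0, 0]  (obs o_2=3)
t=3: δ = [9.526e-06, 3.572e-06, 1.340e-06, 7.144e-06, 8.931e-06]  ψ = [0, 0, 1, 0, 3]  (obs o_3=3)
t=4: δ = [5.292e-07, 1.985e-07, 1.240e-07, 3.721e-07, 7.442e-07]  ψ = [0, 0, 4, 4, 3]  (obs o_4=5)
backtrack: best end state = 4; path = [0, 0, 0, 3, 4]

path = [0, 0, 0, 3, 4]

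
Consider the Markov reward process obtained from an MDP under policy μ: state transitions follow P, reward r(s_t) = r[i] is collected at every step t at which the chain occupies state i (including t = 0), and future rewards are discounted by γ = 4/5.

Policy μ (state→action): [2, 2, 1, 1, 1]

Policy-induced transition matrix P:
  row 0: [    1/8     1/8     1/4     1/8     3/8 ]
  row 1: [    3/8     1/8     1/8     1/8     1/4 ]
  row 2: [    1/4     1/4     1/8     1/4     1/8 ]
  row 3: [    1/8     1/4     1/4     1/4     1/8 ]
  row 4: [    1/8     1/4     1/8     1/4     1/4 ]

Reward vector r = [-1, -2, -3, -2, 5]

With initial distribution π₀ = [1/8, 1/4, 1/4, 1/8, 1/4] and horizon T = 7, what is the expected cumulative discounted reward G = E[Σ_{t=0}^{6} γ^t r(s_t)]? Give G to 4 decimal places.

t=0: π = [0.1250, 0.2500, 0.2500, 0.1250, 0.2500], E[r] = -0.3750, γ^t·E[r] = -0.375000, running G = -0.375000
t=1: π = [0.2188, 0.2031, 0.1563, 0.2031, 0.2188], E[r] = -0.4063, γ^t·E[r] = -0.325000, running G = -0.700000
t=2: π = [0.1953, 0.1973, 0.1777, 0.1973, 0.2324], E[r] = -0.3555, γ^t·E[r] = -0.227500, running G = -0.927500
t=3: π = [0.1965, 0.2009, 0.1741, 0.2009, 0.2275], E[r] = -0.3848, γ^t·E[r] = -0.197000, running G = -1.124500
t=4: π = [0.1970, 0.2003, 0.1747, 0.2003, 0.2277], E[r] = -0.3839, γ^t·E[r] = -0.157225, running G = -1.281725
t=5: π = [0.1969, 0.2003, 0.1747, 0.2003, 0.2277], E[r] = -0.3835, γ^t·E[r] = -0.125668, running G = -1.407393
t=6: π = [0.1969, 0.2003, 0.1747, 0.2003, 0.2277], E[r] = -0.3836, γ^t·E[r] = -0.100549, running G = -1.507942

G = -1.5079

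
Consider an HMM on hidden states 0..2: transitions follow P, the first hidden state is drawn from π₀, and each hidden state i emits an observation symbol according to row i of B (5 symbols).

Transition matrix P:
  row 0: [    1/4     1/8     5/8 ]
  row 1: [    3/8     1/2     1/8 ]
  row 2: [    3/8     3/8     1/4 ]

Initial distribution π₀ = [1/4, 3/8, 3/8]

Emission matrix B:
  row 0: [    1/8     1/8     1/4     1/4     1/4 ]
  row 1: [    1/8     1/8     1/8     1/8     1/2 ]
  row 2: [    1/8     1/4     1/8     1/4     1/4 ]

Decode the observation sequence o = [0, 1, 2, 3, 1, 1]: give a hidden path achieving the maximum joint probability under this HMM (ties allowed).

path = [0, 2, 0, 2, 0, 2]

t=0: δ = [3.125e-02, 4.688e-02, 4.688e-02]  (obs o_0=0)
t=1: δ = [2.197e-03, 2.930e-03, 4.883e-03]  ψ = [1, 1, 0]  (obs o_1=1)
t=2: δ = [4.578e-04, 2.289e-04, 1.717e-04]  ψ = [2, 2, 0]  (obs o_2=2)
t=3: δ = [2.861e-05, 1.431e-05, 7.153e-05]  ψ = [0, 1, 0]  (obs o_3=3)
t=4: δ = [3.353e-06, 3.353e-06, 4.470e-06]  ψ = [2, 2, 0]  (obs o_4=1)
t=5: δ = [2.095e-07, 2.095e-07, 5.239e-07]  ψ = [2, 1, 0]  (obs o_5=1)
backtrack: best end state = 2; path = [0, 2, 0, 2, 0, 2]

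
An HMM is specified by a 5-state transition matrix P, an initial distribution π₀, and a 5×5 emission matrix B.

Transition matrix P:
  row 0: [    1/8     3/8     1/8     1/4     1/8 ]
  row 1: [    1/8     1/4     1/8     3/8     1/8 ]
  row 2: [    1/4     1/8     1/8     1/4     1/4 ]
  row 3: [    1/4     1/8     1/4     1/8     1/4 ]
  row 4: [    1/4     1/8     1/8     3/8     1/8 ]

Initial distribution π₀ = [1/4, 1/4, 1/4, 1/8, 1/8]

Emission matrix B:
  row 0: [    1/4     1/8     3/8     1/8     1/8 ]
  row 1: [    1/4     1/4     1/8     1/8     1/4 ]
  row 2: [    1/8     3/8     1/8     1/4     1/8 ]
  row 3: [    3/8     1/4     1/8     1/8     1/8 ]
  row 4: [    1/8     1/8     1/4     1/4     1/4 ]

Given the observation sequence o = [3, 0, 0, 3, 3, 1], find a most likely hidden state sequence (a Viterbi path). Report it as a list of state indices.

path = [0, 1, 3, 2, 4, 3]

t=0: δ = [3.125e-02, 3.125e-02, 6.250e-02, 1.562e-02, 3.125e-02]  (obs o_0=3)
t=1: δ = [3.906e-03, 2.930e-03, 9.766e-04, 5.859e-03, 1.953e-03]  ψ = [2, 0, 2, 2, 2]  (obs o_1=0)
t=2: δ = [3.662e-04, 3.662e-04, 1.831e-04, 4.120e-04, 1.831e-04]  ψ = [3, 0, 3, 1, 3]  (obs o_2=0)
t=3: δ = [1.287e-05, 1.717e-05, 2.575e-05, 1.717e-05, 2.575e-05]  ψ = [3, 0, 3, 1, 3]  (obs o_3=3)
t=4: δ = [8.047e-07, 6.035e-07, 1.073e-06, 1.207e-06, 1.609e-06]  ψ = [2, 0, 3, 4, 2]  (obs o_4=3)
t=5: δ = [5.029e-08, 7.544e-08, 1.132e-07, 1.509e-07, 3.772e-08]  ψ = [4, 0, 3, 4, 3]  (obs o_5=1)
backtrack: best end state = 3; path = [0, 1, 3, 2, 4, 3]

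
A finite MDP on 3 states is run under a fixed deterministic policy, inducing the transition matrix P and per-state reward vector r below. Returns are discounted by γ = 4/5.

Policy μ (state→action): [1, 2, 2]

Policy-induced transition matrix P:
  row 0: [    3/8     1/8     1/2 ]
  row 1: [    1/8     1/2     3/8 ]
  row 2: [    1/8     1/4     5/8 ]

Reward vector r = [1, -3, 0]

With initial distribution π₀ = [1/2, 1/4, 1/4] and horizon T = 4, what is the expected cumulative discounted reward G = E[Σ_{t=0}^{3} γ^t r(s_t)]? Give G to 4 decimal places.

G = -1.4380

t=0: π = [0.5000, 0.2500, 0.2500], E[r] = -0.2500, γ^t·E[r] = -0.250000, running G = -0.250000
t=1: π = [0.2500, 0.2500, 0.5000], E[r] = -0.5000, γ^t·E[r] = -0.400000, running G = -0.650000
t=2: π = [0.1875, 0.2813, 0.5313], E[r] = -0.6563, γ^t·E[r] = -0.420000, running G = -1.070000
t=3: π = [0.1719, 0.2969, 0.5313], E[r] = -0.7188, γ^t·E[r] = -0.368000, running G = -1.438000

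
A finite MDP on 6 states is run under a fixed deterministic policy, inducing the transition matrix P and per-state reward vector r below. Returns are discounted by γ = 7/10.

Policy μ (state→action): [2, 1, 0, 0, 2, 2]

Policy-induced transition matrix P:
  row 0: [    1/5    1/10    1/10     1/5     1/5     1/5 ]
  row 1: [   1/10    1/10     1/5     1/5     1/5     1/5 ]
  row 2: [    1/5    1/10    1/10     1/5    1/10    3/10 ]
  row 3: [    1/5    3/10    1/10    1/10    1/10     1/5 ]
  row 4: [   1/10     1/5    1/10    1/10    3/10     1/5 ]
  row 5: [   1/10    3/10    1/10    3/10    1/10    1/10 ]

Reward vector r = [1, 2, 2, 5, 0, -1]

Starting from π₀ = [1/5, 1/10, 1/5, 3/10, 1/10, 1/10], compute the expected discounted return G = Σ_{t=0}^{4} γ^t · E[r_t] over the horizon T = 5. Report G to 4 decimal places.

t=0: π = [0.2000, 0.1000, 0.2000, 0.3000, 0.1000, 0.1000], E[r] = 2.2000, γ^t·E[r] = 2.200000, running G = 2.200000
t=1: π = [0.1700, 0.1900, 0.1100, 0.1700, 0.1500, 0.2100], E[r] = 1.4100, γ^t·E[r] = 0.987000, running G = 3.187000
t=2: π = [0.1450, 0.1910, 0.1190, 0.1890, 0.1660, 0.1900], E[r] = 1.5200, γ^t·E[r] = 0.744800, running G = 3.931800
t=3: π = [0.1453, 0.1924, 0.1191, 0.1835, 0.1668, 0.1929], E[r] = 1.4929, γ^t·E[r] = 0.512065, running G = 4.443865
t=4: π = [0.1448, 0.1920, 0.1192, 0.1843, 0.1671, 0.1926], E[r] = 1.4959, γ^t·E[r] = 0.359158, running G = 4.803023

G = 4.8030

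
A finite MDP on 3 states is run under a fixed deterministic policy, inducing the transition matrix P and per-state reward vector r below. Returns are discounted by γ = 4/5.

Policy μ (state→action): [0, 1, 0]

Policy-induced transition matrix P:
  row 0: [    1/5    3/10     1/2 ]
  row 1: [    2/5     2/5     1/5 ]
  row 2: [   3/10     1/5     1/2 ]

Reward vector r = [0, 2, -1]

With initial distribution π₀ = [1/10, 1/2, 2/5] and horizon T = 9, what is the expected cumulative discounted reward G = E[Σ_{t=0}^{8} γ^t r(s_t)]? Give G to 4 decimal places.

t=0: π = [0.1000, 0.5000, 0.4000], E[r] = 0.6000, γ^t·E[r] = 0.600000, running G = 0.600000
t=1: π = [0.3400, 0.3100, 0.3500], E[r] = 0.2700, γ^t·E[r] = 0.216000, running G = 0.816000
t=2: π = [0.2970, 0.2960, 0.4070], E[r] = 0.1850, γ^t·E[r] = 0.118400, running G = 0.934400
t=3: π = [0.2999, 0.2889, 0.4112], E[r] = 0.1666, γ^t·E[r] = 0.085299, running G = 1.019699
t=4: π = [0.2989, 0.2878, 0.4133], E[r] = 0.1622, γ^t·E[r] = 0.066441, running G = 1.086140
t=5: π = [0.2989, 0.2874, 0.4137], E[r] = 0.1612, γ^t·E[r] = 0.052828, running G = 1.138969
t=6: π = [0.2989, 0.2874, 0.4138], E[r] = 0.1610, γ^t·E[r] = 0.042202, running G = 1.181171
t=7: π = [0.2989, 0.2874, 0.4138], E[r] = 0.1609, γ^t·E[r] = 0.033751, running G = 1.214921
t=8: π = [0.2989, 0.2874, 0.4138], E[r] = 0.1609, γ^t·E[r] = 0.026998, running G = 1.241920

G = 1.2419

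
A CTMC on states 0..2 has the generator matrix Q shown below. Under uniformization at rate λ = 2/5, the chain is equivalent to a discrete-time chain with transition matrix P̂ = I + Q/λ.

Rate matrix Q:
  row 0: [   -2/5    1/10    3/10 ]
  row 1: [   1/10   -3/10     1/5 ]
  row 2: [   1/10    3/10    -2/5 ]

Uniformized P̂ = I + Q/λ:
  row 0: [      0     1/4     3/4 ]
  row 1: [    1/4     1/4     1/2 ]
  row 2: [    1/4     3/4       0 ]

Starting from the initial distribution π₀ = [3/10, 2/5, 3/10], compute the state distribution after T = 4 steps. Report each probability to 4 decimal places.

t=0: π = [0.3000, 0.4000, 0.3000]
t=1: π = [0.1750, 0.4000, 0.4250]
t=2: π = [0.2063, 0.4625, 0.3313]
t=3: π = [0.1984, 0.4156, 0.3859]
t=4: π = [0.2004, 0.4430, 0.3566]

π = [0.2004, 0.4430, 0.3566]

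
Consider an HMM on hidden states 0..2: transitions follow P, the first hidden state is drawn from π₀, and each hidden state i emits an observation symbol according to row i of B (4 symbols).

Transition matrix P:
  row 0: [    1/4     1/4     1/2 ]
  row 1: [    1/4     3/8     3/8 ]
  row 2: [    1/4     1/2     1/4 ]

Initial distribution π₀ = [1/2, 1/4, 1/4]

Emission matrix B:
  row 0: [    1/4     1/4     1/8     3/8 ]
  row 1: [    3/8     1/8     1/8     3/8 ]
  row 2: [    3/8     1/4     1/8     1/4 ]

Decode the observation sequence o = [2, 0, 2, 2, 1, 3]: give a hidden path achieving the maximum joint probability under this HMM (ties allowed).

path = [0, 2, 1, 1, 2, 1]

t=0: δ = [6.250e-02, 3.125e-02, 3.125e-02]  (obs o_0=2)
t=1: δ = [3.906e-03, 5.859e-03, 1.172e-02]  ψ = [0, 0, 0]  (obs o_1=0)
t=2: δ = [3.662e-04, 7.324e-04, 3.662e-04]  ψ = [2, 2, 2]  (obs o_2=2)
t=3: δ = [2.289e-05, 3.433e-05, 3.433e-05]  ψ = [1, 1, 1]  (obs o_3=2)
t=4: δ = [2.146e-06, 2.146e-06, 3.219e-06]  ψ = [1, 2, 1]  (obs o_4=1)
t=5: δ = [3.017e-07, 6.035e-07, 2.682e-07]  ψ = [2, 2, 0]  (obs o_5=3)
backtrack: best end state = 1; path = [0, 2, 1, 1, 2, 1]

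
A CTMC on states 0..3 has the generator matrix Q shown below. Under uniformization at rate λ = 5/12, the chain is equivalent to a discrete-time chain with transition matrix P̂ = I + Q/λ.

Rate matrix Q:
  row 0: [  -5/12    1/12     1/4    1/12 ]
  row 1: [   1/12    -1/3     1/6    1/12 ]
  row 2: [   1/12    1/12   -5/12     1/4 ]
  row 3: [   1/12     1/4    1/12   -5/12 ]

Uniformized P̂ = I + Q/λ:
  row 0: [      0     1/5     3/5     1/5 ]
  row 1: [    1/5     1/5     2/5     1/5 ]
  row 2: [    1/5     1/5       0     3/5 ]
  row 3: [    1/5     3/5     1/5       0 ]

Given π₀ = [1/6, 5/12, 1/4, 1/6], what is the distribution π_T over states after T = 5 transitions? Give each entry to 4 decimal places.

t=0: π = [0.1667, 0.4167, 0.2500, 0.1667]
t=1: π = [0.1667, 0.2667, 0.3000, 0.2667]
t=2: π = [0.1667, 0.3067, 0.2600, 0.2667]
t=3: π = [0.1667, 0.3067, 0.2760, 0.2507]
t=4: π = [0.1667, 0.3003, 0.2728, 0.2603]
t=5: π = [0.1667, 0.3041, 0.2722, 0.2571]

π = [0.1667, 0.3041, 0.2722, 0.2571]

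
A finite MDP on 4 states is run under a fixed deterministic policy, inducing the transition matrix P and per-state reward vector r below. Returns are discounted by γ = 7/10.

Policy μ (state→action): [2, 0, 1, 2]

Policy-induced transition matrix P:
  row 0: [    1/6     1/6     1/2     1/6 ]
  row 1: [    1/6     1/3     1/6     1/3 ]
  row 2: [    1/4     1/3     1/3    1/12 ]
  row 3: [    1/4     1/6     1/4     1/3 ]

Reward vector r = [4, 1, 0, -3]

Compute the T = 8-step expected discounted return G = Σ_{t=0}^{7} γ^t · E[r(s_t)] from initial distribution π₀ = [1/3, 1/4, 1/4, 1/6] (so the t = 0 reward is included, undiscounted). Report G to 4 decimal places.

G = 2.0155

t=0: π = [0.3333, 0.2500, 0.2500, 0.1667], E[r] = 1.0833, γ^t·E[r] = 1.083333, running G = 1.083333
t=1: π = [0.2014, 0.2500, 0.3333, 0.2153], E[r] = 0.4097, γ^t·E[r] = 0.286806, running G = 1.370139
t=2: π = [0.2124, 0.2639, 0.3073, 0.2164], E[r] = 0.4641, γ^t·E[r] = 0.227419, running G = 1.597558
t=3: π = [0.2103, 0.2619, 0.3067, 0.2211], E[r] = 0.4398, γ^t·E[r] = 0.150840, running G = 1.748398
t=4: π = [0.2107, 0.2614, 0.3063, 0.2216], E[r] = 0.4392, γ^t·E[r] = 0.105459, running G = 1.853856
t=5: π = [0.2107, 0.2613, 0.3064, 0.2216], E[r] = 0.4390, γ^t·E[r] = 0.073781, running G = 1.927638
t=6: π = [0.2107, 0.2613, 0.3064, 0.2216], E[r] = 0.4391, γ^t·E[r] = 0.051659, running G = 1.979297
t=7: π = [0.2107, 0.2613, 0.3064, 0.2216], E[r] = 0.4391, γ^t·E[r] = 0.036163, running G = 2.015461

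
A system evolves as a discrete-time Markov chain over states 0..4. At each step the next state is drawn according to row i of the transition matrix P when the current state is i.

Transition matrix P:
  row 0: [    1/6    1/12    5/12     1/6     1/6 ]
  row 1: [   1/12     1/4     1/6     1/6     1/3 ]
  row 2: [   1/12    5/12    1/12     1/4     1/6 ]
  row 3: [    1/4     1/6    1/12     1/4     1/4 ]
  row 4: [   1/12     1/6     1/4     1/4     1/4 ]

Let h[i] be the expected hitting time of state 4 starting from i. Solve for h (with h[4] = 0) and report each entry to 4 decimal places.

h = [4.5790, 3.7342, 4.3423, 4.1720, 0.0000]

First-step conditioning: h[4] = 0; for i ≠ 4, h[i] = 1 + Σ_k P[i][k]·h[k].
  h[0] = 1 + 1/6·h[0] + 1/12·h[1] + 5/12·h[2] + 1/6·h[3]
  h[1] = 1 + 1/12·h[0] + 1/4·h[1] + 1/6·h[2] + 1/6·h[3]
  h[2] = 1 + 1/12·h[0] + 5/12·h[1] + 1/12·h[2] + 1/4·h[3]
  h[3] = 1 + 1/4·h[0] + 1/6·h[1] + 1/12·h[2] + 1/4·h[3]
Solving the 4×4 linear system over states ≠ 4 gives exactly h = [23220/5071, 18936/5071, 22020/5071, 21156/5071, 0] (h[4] = 0 is the target).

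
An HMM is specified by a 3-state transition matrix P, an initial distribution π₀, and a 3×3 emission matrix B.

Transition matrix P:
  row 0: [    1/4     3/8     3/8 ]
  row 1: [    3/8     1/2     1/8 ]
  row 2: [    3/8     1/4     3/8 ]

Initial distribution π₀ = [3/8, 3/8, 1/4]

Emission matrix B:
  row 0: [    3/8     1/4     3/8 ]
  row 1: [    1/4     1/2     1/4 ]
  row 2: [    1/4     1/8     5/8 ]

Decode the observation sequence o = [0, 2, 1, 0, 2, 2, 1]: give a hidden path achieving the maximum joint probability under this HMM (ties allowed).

path = [0, 2, 1, 0, 2, 2, 1]

t=0: δ = [1.406e-01, 9.375e-02, 6.250e-02]  (obs o_0=0)
t=1: δ = [1.318e-02, 1.318e-02, 3.296e-02]  ψ = [0, 0, 0]  (obs o_1=2)
t=2: δ = [3.090e-03, 4.120e-03, 1.545e-03]  ψ = [2, 2, 2]  (obs o_2=1)
t=3: δ = [5.794e-04, 5.150e-04, 2.897e-04]  ψ = [1, 1, 0]  (obs o_3=0)
t=4: δ = [7.242e-05, 6.437e-05, 1.358e-04]  ψ = [1, 1, 0]  (obs o_4=2)
t=5: δ = [1.910e-05, 8.487e-06, 3.183e-05]  ψ = [2, 2, 2]  (obs o_5=2)
t=6: δ = [2.984e-06, 3.978e-06, 1.492e-06]  ψ = [2, 2, 2]  (obs o_6=1)
backtrack: best end state = 1; path = [0, 2, 1, 0, 2, 2, 1]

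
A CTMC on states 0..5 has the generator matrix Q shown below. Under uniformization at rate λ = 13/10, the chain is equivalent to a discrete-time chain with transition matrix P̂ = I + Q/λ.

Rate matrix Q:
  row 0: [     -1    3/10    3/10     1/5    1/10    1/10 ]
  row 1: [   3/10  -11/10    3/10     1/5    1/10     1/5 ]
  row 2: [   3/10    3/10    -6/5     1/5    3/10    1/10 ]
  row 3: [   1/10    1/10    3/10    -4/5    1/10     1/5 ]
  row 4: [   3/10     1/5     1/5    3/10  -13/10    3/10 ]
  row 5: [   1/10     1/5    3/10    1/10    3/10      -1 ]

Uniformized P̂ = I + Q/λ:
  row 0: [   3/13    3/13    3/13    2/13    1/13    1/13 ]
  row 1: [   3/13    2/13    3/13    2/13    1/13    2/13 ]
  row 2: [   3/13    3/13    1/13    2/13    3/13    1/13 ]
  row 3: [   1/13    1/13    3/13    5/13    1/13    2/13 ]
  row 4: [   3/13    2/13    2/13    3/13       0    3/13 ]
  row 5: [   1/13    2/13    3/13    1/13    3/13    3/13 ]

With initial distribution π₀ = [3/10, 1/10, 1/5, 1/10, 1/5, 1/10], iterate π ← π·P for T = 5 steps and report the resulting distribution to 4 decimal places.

π = [0.1780, 0.1671, 0.1920, 0.1974, 0.1197, 0.1458]

t=0: π = [0.3000, 0.1000, 0.2000, 0.1000, 0.2000, 0.1000]
t=1: π = [0.2000, 0.1846, 0.1846, 0.1846, 0.1077, 0.1385]
t=2: π = [0.1811, 0.1692, 0.1941, 0.1941, 0.1183, 0.1432]
t=3: π = [0.1789, 0.1678, 0.1918, 0.1967, 0.1197, 0.1451]
t=4: π = [0.1782, 0.1672, 0.1921, 0.1973, 0.1195, 0.1457]
t=5: π = [0.1780, 0.1671, 0.1920, 0.1974, 0.1197, 0.1458]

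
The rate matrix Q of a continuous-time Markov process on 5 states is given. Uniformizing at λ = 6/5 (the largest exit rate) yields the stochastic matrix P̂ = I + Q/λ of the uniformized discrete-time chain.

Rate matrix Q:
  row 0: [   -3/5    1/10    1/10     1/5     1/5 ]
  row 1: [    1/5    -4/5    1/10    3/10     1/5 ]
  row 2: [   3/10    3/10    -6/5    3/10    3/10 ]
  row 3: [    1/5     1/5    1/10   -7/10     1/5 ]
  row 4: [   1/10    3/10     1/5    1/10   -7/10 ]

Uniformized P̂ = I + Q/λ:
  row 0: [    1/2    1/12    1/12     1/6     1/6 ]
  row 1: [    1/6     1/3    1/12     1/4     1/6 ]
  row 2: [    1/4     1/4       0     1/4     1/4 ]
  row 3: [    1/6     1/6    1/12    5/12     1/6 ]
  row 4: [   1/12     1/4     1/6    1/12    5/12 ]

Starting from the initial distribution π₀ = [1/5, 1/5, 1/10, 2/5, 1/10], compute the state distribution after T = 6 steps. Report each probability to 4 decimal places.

t=0: π = [0.2000, 0.2000, 0.1000, 0.4000, 0.1000]
t=1: π = [0.2333, 0.2000, 0.0833, 0.2833, 0.2000]
t=2: π = [0.2347, 0.2042, 0.0931, 0.2444, 0.2236]
t=3: π = [0.2340, 0.2075, 0.0942, 0.2339, 0.2303]
t=4: π = [0.2333, 0.2088, 0.0947, 0.2311, 0.2321]
t=5: π = [0.2330, 0.2093, 0.0948, 0.2304, 0.2326]
t=6: π = [0.2328, 0.2094, 0.0948, 0.2302, 0.2327]

π = [0.2328, 0.2094, 0.0948, 0.2302, 0.2327]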